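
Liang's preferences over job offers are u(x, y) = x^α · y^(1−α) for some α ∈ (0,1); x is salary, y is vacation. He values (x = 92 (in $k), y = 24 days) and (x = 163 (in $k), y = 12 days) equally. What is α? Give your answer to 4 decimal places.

Set the two utilities equal: 92^α·24^(1−α) = 163^α·12^(1−α).
(92/163)^α = (12/24)^(1−α); take logs: α·ln(92/163) = (1−α)·ln(12/24), i.e. α·-0.5719616 = (1−α)·-0.6931472.
So α/(1−α) = (-0.6931472)/(-0.5719616) = 1.2118772, and α = 1.2118772/2.2118772 ≈ 0.5479.

α ≈ 0.5479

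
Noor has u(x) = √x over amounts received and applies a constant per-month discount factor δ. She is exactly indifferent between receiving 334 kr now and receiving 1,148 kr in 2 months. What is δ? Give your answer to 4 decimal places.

δ ≈ 0.7344

Equating discounted utilities: u(334) = δ^2·u(1148) ⇒ δ^2 = u(334)/u(1148).
With u(x) = √x: δ^2 = √334/√1148 = √(334/1148) = 0.53939.
Taking the square root: δ = 0.53939^(1/2) ≈ 0.7344.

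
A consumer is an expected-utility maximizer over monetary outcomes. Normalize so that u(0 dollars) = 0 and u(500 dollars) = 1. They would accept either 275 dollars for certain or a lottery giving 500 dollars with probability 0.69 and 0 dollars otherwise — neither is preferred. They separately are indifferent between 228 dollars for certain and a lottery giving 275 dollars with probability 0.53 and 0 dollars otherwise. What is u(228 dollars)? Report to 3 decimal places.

0.366

First, u(275 dollars) = 0.69·u(500 dollars) + 0.31·u(0 dollars) = 0.69.
Then u(228 dollars) = 0.53·u(275 dollars) + 0.47·u(0 dollars) = 0.53·0.69 + 0.47·0.00 = 0.3657.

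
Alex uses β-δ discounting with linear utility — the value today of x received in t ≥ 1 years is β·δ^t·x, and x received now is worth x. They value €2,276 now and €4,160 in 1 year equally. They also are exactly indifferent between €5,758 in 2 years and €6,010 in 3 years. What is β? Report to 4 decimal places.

Both payoffs in the second observation are in the future, so β drops out: δ^2·5758 = δ^3·6010 ⇒ δ = 5758/6010 = 0.95807.
The first indifference: 2276 = β·δ·4160, so β = 2276/(δ·4160) = 2276/(0.95807·4160) ≈ 0.5711.

β ≈ 0.5711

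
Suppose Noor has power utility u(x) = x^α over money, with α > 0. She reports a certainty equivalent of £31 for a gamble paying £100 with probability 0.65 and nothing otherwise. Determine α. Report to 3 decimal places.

α ≈ 0.368

EU(lottery) = 0.65·100^α + 0.35·0 = 0.65·100^α.
Setting u(31) equal to that: 31^α = 0.65·100^α ⇒ (31/100)^α = 0.65.
Taking logs: α·ln(31/100) = ln(0.65), so α = -0.430783 / -1.171183 ≈ 0.368.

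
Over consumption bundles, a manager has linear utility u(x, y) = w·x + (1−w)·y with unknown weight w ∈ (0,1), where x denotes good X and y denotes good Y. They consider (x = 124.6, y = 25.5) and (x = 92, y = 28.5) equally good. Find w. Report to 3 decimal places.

w = 0.084

Equating utilities: w·124.6 + (1−w)·25.5 = w·92 + (1−w)·28.5.
w·(124.6−92) = (1−w)·(28.5−25.5), i.e. w·32.6 = (1−w)·3.
Hence w = 3/(32.6+3) = 3/35.6 = 0.084.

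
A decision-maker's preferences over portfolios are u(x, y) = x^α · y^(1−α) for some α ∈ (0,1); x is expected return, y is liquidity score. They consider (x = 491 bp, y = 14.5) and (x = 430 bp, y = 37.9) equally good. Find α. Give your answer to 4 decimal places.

Indifference: 491^α · 14.5^(1−α) = 430^α · 37.9^(1−α).
Rearrange to (491/430)^α = (37.9/14.5)^(1−α) and take logs: α·0.1326589 = (1−α)·0.9608025.
Thus α·(1.0934614) = 0.9608025, so α = 0.9608025/1.0934614 ≈ 0.8787.

α ≈ 0.8787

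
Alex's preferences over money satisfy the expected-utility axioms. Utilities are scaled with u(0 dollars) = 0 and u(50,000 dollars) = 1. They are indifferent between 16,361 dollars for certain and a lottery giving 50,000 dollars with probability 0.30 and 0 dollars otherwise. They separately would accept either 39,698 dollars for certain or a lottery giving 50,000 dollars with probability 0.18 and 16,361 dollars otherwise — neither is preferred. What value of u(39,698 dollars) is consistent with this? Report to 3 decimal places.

0.426

First, u(16,361 dollars) = 0.30·u(50,000 dollars) + 0.70·u(0 dollars) = 0.30.
Chaining: u(39,698 dollars) = 0.18·1.00 + 0.82·0.30 = 0.4260.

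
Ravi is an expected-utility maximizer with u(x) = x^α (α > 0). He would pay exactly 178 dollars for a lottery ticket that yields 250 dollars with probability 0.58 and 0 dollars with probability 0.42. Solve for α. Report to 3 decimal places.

EU(lottery) = 0.58·250^α + 0.42·0 = 0.58·250^α.
Setting u(178) equal to that: 178^α = 0.58·250^α ⇒ (178/250)^α = 0.58.
Take logs: α = ln 0.58 / ln(178/250) ≈ 1.60366.

α ≈ 1.604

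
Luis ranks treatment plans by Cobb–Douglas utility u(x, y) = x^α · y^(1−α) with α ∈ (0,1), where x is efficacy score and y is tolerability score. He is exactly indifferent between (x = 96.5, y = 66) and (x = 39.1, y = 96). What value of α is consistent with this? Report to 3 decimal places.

α ≈ 0.293

Indifference: 96.5^α · 66^(1−α) = 39.1^α · 96^(1−α).
Taking logs: α·ln 96.5 + (1−α)·ln 66 = α·ln 39.1 + (1−α)·ln 96, i.e. α·0.903421 = (1−α)·0.374693.
Thus α·(1.278114) = 0.374693, so α = 0.374693/1.278114 ≈ 0.293.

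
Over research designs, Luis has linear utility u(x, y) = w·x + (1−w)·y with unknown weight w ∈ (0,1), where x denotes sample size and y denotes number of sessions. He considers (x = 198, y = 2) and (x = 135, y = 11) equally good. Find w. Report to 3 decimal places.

w = 0.125

u(198,2) = u(135,11) means w·198 + (1−w)·2 = w·135 + (1−w)·11.
Collecting terms: w·63 = (1−w)·9.
Hence w = 9/(63+9) = 9/72 = 0.125.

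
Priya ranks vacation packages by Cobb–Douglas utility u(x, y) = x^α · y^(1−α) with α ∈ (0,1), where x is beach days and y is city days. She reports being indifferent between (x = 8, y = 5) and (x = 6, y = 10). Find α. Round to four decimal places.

α ≈ 0.7067

Indifference: 8^α · 5^(1−α) = 6^α · 10^(1−α).
Rearrange to (8/6)^α = (10/5)^(1−α) and take logs: α·0.2876821 = (1−α)·0.6931472.
Thus α·(0.9808293) = 0.6931472, so α = 0.6931472/0.9808293 ≈ 0.7067.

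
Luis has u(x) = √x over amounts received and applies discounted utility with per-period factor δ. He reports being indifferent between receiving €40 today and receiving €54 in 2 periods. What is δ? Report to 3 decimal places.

δ ≈ 0.928

Equating discounted utilities: u(40) = δ^2·u(54) ⇒ δ^2 = u(40)/u(54).
With u(x) = √x: δ^2 = √40/√54 = √(40/54) = 0.86066.
Hence δ = (0.86066)^(1/2) = 0.92772.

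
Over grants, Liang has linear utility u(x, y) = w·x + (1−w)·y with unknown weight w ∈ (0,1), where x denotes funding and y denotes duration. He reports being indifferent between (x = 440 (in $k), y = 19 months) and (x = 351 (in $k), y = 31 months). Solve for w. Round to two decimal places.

Indifference: w·440 + (1−w)·19 = w·351 + (1−w)·31.
w·(440−351) = (1−w)·(31−19), i.e. w·89 = (1−w)·12.
The marginal rate of substitution is 12/89, so w = 12/(89+12) = 0.12.

w = 0.12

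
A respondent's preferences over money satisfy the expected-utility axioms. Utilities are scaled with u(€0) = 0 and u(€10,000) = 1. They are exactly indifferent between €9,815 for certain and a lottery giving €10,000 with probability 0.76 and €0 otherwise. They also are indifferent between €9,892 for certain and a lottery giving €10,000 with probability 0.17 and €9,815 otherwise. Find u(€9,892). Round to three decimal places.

0.801

First, u(€9,815) = 0.76·u(€10,000) + 0.24·u(€0) = 0.76.
Then u(€9,892) = 0.17·u(€10,000) + 0.83·u(€9,815) = 0.17·1.00 + 0.83·0.76 = 0.8008.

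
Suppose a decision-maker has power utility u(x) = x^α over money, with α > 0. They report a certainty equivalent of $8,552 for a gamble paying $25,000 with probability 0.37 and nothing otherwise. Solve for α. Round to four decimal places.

The lottery's expected utility is 0.37·u(25000) + 0.63·u(0) = 0.37·25000^α (since u(0) = 0 for α > 0).
Setting u(8552) equal to that: 8552^α = 0.37·25000^α ⇒ (8552/25000)^α = 0.37.
Take logs: α = ln 0.37 / ln(8552/25000) ≈ 0.926860.

α ≈ 0.9269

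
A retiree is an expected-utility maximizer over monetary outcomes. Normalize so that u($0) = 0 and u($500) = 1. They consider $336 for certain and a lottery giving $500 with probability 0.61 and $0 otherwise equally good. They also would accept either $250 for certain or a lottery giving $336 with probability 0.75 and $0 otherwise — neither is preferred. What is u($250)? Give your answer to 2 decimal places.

0.46

First, u($336) = 0.61·u($500) + 0.39·u($0) = 0.61.
The second indifference gives u($250) = 0.75·u($336) + 0.25·u($0) = 0.75·0.61 + 0.25·0.00 = 0.4575.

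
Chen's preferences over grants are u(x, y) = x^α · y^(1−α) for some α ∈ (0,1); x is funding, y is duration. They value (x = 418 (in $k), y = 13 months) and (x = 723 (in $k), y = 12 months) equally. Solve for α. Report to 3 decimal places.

Set the two utilities equal: 418^α·13^(1−α) = 723^α·12^(1−α).
Rearrange to (418/723)^α = (12/13)^(1−α) and take logs: α·-0.547928 = (1−α)·-0.080043.
Thus α·(-0.627971) = -0.080043, so α = -0.080043/-0.627971 ≈ 0.127.

α ≈ 0.127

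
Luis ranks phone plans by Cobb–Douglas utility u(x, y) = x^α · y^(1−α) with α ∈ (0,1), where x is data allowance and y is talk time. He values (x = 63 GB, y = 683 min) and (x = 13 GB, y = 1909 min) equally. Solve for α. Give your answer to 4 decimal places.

Indifference: 63^α · 683^(1−α) = 13^α · 1909^(1−α).
Taking logs: α·ln 63 + (1−α)·ln 683 = α·ln 13 + (1−α)·ln 1909, i.e. α·1.5781854 = (1−α)·1.0278400.
Thus α·(2.6060254) = 1.0278400, so α = 1.0278400/2.6060254 ≈ 0.3944.

α ≈ 0.3944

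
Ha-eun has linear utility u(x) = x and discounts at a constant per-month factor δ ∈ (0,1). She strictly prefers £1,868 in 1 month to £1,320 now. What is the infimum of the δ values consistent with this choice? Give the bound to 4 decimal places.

δ > 0.7066

Under u(x) = x this choice says 1320 < δ·1868.
So δ > 1320/1868 = 0.70664.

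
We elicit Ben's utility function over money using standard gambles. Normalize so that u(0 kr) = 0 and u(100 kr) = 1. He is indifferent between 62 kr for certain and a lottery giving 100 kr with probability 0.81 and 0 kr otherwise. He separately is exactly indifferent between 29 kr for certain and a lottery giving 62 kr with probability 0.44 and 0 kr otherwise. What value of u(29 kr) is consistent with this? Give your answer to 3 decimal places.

0.356

From the first indifference, u(62 kr) = 0.81·u(100 kr) + 0.19·u(0 kr) = 0.81·1 + 0.19·0 = 0.81.
Then u(29 kr) = 0.44·u(62 kr) + 0.56·u(0 kr) = 0.44·0.81 + 0.56·0.00 = 0.3564.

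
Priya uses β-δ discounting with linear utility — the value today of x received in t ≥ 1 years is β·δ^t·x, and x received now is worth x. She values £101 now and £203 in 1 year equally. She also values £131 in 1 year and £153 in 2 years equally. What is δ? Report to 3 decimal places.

δ ≈ 0.856

Both payoffs in the second observation are in the future, so β drops out: δ^1·131 = δ^2·153 ⇒ δ = 131/153 = 0.85621.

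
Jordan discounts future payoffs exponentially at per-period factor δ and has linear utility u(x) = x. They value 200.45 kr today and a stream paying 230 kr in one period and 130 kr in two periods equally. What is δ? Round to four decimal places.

Equating present values: 200.45 = 230δ + 130δ².
So 130δ² + 230δ − 200.45 = 0.
The positive root is δ = [−230 + √(230² + 4·130·200.45)] / (2·130) = (−230 + 396.401)/260 ≈ 0.6400.

δ ≈ 0.6400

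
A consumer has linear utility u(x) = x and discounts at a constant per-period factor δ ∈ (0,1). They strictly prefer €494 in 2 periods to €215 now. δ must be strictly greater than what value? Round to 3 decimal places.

δ > 0.660

The preference means 215 < δ^2·494.
Dividing by 494: δ^2 > 0.43522. Both sides are positive, so the square root keeps the direction.
δ > 0.43522^(1/2) = 0.660.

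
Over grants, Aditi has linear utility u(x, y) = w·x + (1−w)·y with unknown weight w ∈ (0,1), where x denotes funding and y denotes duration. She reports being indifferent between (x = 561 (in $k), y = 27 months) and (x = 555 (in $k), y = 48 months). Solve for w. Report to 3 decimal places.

Equating utilities: w·561 + (1−w)·27 = w·555 + (1−w)·48.
Collecting terms: w·6 = (1−w)·21.
So w/(1−w) = 21/6 = 3.5000, giving w = 21/(6+21) = 0.778.

w = 0.778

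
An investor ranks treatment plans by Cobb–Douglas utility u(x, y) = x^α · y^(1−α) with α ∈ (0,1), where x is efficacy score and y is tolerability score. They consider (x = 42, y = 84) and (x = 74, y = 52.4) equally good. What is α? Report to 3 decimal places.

Set the two utilities equal: 42^α·84^(1−α) = 74^α·52.4^(1−α).
Taking logs: α·ln 42 + (1−α)·ln 84 = α·ln 74 + (1−α)·ln 52.4, i.e. α·-0.566395 = (1−α)·-0.471910.
Thus α·(-1.038305) = -0.471910, so α = -0.471910/-1.038305 ≈ 0.455.

α ≈ 0.455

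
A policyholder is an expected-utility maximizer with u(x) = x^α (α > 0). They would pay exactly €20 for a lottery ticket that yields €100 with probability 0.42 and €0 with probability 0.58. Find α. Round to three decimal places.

α ≈ 0.539

EU(lottery) = 0.42·100^α + 0.58·0 = 0.42·100^α.
Setting u(20) equal to that: 20^α = 0.42·100^α ⇒ (20/100)^α = 0.42.
Take logs: α = ln 0.42 / ln(20/100) ≈ 0.53901.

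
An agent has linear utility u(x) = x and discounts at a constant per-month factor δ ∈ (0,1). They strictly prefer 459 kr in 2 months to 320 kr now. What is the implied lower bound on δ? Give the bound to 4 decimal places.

Comparing present values: 320 < δ^2·459.
Hence δ^2 > 320/459 = 0.69717, and x ↦ x^(1/2) is increasing on (0,∞).
δ > (320/459)^(1/2) ≈ 0.8350.

δ > 0.8350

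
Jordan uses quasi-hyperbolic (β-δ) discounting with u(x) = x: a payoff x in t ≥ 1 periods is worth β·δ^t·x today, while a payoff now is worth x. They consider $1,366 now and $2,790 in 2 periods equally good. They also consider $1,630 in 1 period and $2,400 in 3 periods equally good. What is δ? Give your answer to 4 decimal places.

δ ≈ 0.8241

Both payoffs in the second observation are in the future, so β drops out: δ^1·1630 = δ^3·2400 ⇒ δ^2 = 1630/2400 = 0.67917, so δ = 0.82412.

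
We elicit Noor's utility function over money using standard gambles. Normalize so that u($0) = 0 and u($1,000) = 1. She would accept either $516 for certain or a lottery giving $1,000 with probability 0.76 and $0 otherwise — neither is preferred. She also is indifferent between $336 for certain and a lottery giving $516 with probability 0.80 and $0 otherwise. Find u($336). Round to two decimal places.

0.61

The first gamble pins u($516): it must equal 0.76·1 + 0.24·0 = 0.76.
Chaining: u($336) = 0.80·0.76 + 0.20·0.00 = 0.6080.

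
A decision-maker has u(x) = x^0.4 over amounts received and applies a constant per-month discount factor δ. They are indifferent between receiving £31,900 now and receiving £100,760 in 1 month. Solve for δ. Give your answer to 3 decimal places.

δ ≈ 0.631

The payoff in 1 month is discounted by δ, so u(31900) = δ·u(100760) and δ = u(31900)/u(100760).
With u(x) = x^0.4: δ = 31900^0.4/100760^0.4 = (31900/100760)^0.4 = 0.63125.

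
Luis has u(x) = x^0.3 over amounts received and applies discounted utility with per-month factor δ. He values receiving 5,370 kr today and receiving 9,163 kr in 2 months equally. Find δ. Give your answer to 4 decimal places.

Equating discounted utilities: u(5370) = δ^2·u(9163) ⇒ δ^2 = u(5370)/u(9163).
Since u(x) = x^0.3, δ^2 = (5370/9163)^0.3 = 0.58605^0.3 = 0.85189.
So δ = 0.85189^(1/2) ≈ 0.9230.

δ ≈ 0.9230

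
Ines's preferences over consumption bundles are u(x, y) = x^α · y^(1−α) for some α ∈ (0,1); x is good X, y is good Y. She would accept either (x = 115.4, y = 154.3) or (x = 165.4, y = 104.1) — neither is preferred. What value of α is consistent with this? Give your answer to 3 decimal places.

Indifference: 115.4^α · 154.3^(1−α) = 165.4^α · 104.1^(1−α).
Rearrange to (115.4/165.4)^α = (104.1/154.3)^(1−α) and take logs: α·-0.359962 = (1−α)·-0.393547.
Thus α·(-0.753509) = -0.393547, so α = -0.393547/-0.753509 ≈ 0.522.

α ≈ 0.522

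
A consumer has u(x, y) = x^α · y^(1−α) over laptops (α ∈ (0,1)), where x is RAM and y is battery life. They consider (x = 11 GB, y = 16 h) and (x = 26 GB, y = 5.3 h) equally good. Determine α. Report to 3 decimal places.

Set the two utilities equal: 11^α·16^(1−α) = 26^α·5.3^(1−α).
(11/26)^α = (5.3/16)^(1−α); take logs: α·ln(11/26) = (1−α)·ln(5.3/16), i.e. α·-0.860201 = (1−α)·-1.104882.
So α/(1−α) = (-1.104882)/(-0.860201) = 1.284446, and α = 1.284446/2.284446 ≈ 0.562.

α ≈ 0.562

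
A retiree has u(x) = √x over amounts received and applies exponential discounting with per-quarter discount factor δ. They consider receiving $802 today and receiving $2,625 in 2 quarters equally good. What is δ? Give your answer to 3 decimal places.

δ ≈ 0.743

Equating discounted utilities: u(802) = δ^2·u(2625) ⇒ δ^2 = u(802)/u(2625).
Since u(x) = √x, δ^2 = √(802/2625) = 0.55274.
Taking the square root: δ = 0.55274^(1/2) ≈ 0.743.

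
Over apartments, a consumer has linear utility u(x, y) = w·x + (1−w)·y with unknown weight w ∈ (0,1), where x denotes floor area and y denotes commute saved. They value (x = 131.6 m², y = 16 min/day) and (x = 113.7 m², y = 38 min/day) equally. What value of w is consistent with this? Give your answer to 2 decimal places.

u(131.6,16) = u(113.7,38) means w·131.6 + (1−w)·16 = w·113.7 + (1−w)·38.
Collecting terms: w·17.9 = (1−w)·22.
The marginal rate of substitution is 22/17.9, so w = 22/(17.9+22) = 0.55.

w = 0.55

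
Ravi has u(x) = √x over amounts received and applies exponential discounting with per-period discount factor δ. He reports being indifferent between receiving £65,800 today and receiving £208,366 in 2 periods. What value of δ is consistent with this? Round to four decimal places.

Indifference means u(65800) = δ^2 · u(208366), so δ^2 = u(65800)/u(208366).
With u(x) = √x: δ^2 = √65800/√208366 = √(65800/208366) = 0.56195.
So δ = 0.56195^(1/2) ≈ 0.7496.

δ ≈ 0.7496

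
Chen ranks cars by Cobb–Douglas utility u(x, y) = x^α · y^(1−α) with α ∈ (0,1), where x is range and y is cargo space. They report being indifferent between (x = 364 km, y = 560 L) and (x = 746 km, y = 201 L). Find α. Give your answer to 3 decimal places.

α ≈ 0.588

Set the two utilities equal: 364^α·560^(1−α) = 746^α·201^(1−α).
Taking logs: α·ln 364 + (1−α)·ln 560 = α·ln 746 + (1−α)·ln 201, i.e. α·-0.717572 = (1−α)·-1.024632.
With A = -0.717572 and B = -1.024632: α·A = (1−α)·B, so α = B/(A+B) = -1.024632/-1.742204 ≈ 0.588.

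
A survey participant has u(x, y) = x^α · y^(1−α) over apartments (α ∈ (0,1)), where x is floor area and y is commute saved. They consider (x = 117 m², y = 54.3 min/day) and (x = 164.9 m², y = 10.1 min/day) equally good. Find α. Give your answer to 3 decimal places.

The Cobb–Douglas utilities coincide, so 117^α·54.3^(1−α) = 164.9^α·10.1^(1−α).
Taking logs: α·ln 117 + (1−α)·ln 54.3 = α·ln 164.9 + (1−α)·ln 10.1, i.e. α·-0.343165 = (1−α)·-1.681989.
So α/(1−α) = (-1.681989)/(-0.343165) = 4.901400, and α = 4.901400/5.901400 ≈ 0.831.

α ≈ 0.831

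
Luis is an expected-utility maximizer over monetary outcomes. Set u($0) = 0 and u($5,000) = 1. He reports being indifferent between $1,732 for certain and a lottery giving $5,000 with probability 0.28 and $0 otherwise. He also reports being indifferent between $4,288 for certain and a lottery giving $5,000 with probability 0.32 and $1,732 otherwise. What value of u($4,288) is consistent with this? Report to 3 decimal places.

First, u($1,732) = 0.28·u($5,000) + 0.72·u($0) = 0.28.
Then u($4,288) = 0.32·u($5,000) + 0.68·u($1,732) = 0.32·1.00 + 0.68·0.28 = 0.5104.

0.510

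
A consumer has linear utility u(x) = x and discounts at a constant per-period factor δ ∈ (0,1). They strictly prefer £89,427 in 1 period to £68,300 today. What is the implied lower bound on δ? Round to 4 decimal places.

δ > 0.7638

The preference means 68300 < δ·89427.
Dividing through by 89427 gives δ > 0.76375.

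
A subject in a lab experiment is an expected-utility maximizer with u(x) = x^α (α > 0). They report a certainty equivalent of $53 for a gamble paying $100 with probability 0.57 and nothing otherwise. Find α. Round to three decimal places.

α ≈ 0.885

Since u(0) = 0, the lottery's EU is 0.57·100^α.
Indifference: 53^α = 0.57·100^α, so (53/100)^α = 0.57.
α = ln(0.57) / ln(53/100) = -0.562119/-0.634878 ≈ 0.885.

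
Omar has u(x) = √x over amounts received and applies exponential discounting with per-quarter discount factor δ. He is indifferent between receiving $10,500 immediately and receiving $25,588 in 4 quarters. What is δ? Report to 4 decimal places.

δ ≈ 0.8946

The payoff in 4 quarters is discounted by δ^4, so u(10500) = δ^4·u(25588) and δ^4 = u(10500)/u(25588).
Since u(x) = √x, δ^4 = √(10500/25588) = 0.64058.
Hence δ = (0.64058)^(1/4) = 0.894631.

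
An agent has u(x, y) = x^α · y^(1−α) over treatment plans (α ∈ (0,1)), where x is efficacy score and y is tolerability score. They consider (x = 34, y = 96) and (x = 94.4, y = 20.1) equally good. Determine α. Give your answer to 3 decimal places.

α ≈ 0.605

The Cobb–Douglas utilities coincide, so 34^α·96^(1−α) = 94.4^α·20.1^(1−α).
(34/94.4)^α = (20.1/96)^(1−α); take logs: α·ln(34/94.4) = (1−α)·ln(20.1/96), i.e. α·-1.021181 = (1−α)·-1.563628.
So α/(1−α) = (-1.563628)/(-1.021181) = 1.531196, and α = 1.531196/2.531196 ≈ 0.605.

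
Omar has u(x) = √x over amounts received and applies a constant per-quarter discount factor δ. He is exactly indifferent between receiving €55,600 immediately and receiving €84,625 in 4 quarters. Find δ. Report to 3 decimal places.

Equating discounted utilities: u(55600) = δ^4·u(84625) ⇒ δ^4 = u(55600)/u(84625).
Since u(x) = √x, δ^4 = √(55600/84625) = 0.81057.
Taking the 4th root: δ = 0.81057^(1/4) ≈ 0.949.

δ ≈ 0.949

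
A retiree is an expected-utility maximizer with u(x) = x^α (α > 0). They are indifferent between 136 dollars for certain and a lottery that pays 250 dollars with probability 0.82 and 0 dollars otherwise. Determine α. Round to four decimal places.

α ≈ 0.3260

The lottery's expected utility is 0.82·u(250) + 0.18·u(0) = 0.82·250^α (since u(0) = 0 for α > 0).
Indifference: 136^α = 0.82·250^α, so (136/250)^α = 0.82.
α = ln(0.82) / ln(136/250) = -0.1984509/-0.6088060 ≈ 0.3260.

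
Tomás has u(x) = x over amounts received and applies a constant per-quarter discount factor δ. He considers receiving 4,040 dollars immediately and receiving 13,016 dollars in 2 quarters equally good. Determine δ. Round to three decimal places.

Equating discounted utilities: u(4040) = δ^2·u(13016) ⇒ δ^2 = u(4040)/u(13016).
With u(x) = x: δ^2 = 4040/13016 = 0.31039.
Taking the square root: δ = 0.31039^(1/2) ≈ 0.557.

δ ≈ 0.557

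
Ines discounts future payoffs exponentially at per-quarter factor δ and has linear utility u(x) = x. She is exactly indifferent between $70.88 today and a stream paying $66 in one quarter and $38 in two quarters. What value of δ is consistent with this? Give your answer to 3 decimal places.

δ ≈ 0.750

The stream is worth 66δ + 38δ² today, so 66δ + 38δ² = 70.88.
Rearranged: 38δ² + 66δ − 70.88 = 0.
By the quadratic formula (taking the positive root), δ = (−66 + √15129.76) / 76 ≈ 0.750.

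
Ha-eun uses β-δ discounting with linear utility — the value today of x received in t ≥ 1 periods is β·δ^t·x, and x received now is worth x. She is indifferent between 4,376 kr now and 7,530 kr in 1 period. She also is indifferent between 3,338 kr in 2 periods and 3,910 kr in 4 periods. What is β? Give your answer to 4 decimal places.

β ≈ 0.6290

Both payoffs in the second observation are in the future, so β drops out: δ^2·3338 = δ^4·3910 ⇒ δ^2 = 3338/3910 = 0.85371, so δ = 0.92396.
The first indifference: 4376 = β·δ·7530, so β = 4376/(δ·7530) = 4376/(0.92396·7530) ≈ 0.6290.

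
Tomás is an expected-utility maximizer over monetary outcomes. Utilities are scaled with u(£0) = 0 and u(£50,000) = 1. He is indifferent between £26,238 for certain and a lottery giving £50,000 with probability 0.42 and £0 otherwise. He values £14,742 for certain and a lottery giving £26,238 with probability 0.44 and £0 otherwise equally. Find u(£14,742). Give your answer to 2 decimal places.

0.18

First, u(£26,238) = 0.42·u(£50,000) + 0.58·u(£0) = 0.42.
Then u(£14,742) = 0.44·u(£26,238) + 0.56·u(£0) = 0.44·0.42 + 0.56·0.00 = 0.1848.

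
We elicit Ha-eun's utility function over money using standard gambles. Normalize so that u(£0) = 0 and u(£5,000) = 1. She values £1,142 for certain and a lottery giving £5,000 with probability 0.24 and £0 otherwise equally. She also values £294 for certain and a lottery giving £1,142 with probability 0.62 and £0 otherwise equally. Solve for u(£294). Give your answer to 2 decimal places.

From the first indifference, u(£1,142) = 0.24·u(£5,000) + 0.76·u(£0) = 0.24·1 + 0.76·0 = 0.24.
Chaining: u(£294) = 0.62·0.24 + 0.38·0.00 = 0.1488.

0.15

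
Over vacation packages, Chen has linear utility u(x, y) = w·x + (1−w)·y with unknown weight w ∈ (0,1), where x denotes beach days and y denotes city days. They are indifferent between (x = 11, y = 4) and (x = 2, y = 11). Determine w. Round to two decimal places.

w = 0.44

u(11,4) = u(2,11) means w·11 + (1−w)·4 = w·2 + (1−w)·11.
Collecting terms: w·9 = (1−w)·7.
Hence w = 7/(9+7) = 7/16 = 0.44.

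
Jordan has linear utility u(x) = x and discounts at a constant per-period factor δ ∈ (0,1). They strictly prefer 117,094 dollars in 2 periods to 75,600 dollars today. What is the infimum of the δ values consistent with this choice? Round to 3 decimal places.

The preference means 75600 < δ^2·117094.
Dividing by 117094: δ^2 > 0.64564. Both sides are positive, so the square root keeps the direction.
δ > (75600/117094)^(1/2) ≈ 0.804.

δ > 0.804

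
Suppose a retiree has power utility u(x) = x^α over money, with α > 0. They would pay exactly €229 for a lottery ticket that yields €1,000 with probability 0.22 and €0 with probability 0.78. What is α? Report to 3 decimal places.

α ≈ 1.027

The lottery's expected utility is 0.22·u(1000) + 0.78·u(0) = 0.22·1000^α (since u(0) = 0 for α > 0).
Indifference: 229^α = 0.22·1000^α, so (229/1000)^α = 0.22.
Taking logs: α·ln(229/1000) = ln(0.22), so α = -1.514128 / -1.474033 ≈ 1.027.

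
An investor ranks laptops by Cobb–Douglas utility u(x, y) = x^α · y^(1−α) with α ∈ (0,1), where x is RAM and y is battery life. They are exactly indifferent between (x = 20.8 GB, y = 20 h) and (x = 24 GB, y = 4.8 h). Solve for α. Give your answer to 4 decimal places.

Indifference: 20.8^α · 20^(1−α) = 24^α · 4.8^(1−α).
Rearrange to (20.8/24)^α = (4.8/20)^(1−α) and take logs: α·-0.1431008 = (1−α)·-1.4271164.
With A = -0.1431008 and B = -1.4271164: α·A = (1−α)·B, so α = B/(A+B) = -1.4271164/-1.5702172 ≈ 0.9089.

α ≈ 0.9089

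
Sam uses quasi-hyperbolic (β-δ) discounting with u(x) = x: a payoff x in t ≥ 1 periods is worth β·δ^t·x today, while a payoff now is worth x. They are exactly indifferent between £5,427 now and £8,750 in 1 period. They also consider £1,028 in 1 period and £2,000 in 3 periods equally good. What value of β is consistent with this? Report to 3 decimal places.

The second indifference involves only future payoffs, so β cancels: β·δ^1·1028 = β·δ^3·2000, giving δ^2 = 1028/2000 = 0.51400, so δ = 0.71694.
The first indifference: 5427 = β·δ·8750, so β = 5427/(δ·8750) = 5427/(0.71694·8750) ≈ 0.865.

β ≈ 0.865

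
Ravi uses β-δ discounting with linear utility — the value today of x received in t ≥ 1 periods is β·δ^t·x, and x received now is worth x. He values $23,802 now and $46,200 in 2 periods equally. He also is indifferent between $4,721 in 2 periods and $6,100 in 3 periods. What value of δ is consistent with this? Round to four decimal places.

The second indifference involves only future payoffs, so β cancels: β·δ^2·4721 = β·δ^3·6100, giving δ = 4721/6100 = 0.77393.

δ ≈ 0.7739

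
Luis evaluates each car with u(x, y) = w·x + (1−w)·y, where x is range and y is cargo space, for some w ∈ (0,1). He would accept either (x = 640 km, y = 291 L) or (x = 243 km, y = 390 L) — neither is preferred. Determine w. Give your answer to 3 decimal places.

w = 0.200

u(640,291) = u(243,390) means w·640 + (1−w)·291 = w·243 + (1−w)·390.
Collecting terms: w·397 = (1−w)·99.
Hence w = 99/(397+99) = 99/496 = 0.200.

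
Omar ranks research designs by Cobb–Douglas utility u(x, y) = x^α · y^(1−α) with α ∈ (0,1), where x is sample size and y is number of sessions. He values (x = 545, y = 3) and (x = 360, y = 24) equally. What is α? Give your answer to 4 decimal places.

Set the two utilities equal: 545^α·3^(1−α) = 360^α·24^(1−α).
Taking logs: α·ln 545 + (1−α)·ln 3 = α·ln 360 + (1−α)·ln 24, i.e. α·0.4146818 = (1−α)·2.0794415.
With A = 0.4146818 and B = 2.0794415: α·A = (1−α)·B, so α = B/(A+B) = 2.0794415/2.4941233 ≈ 0.8337.

α ≈ 0.8337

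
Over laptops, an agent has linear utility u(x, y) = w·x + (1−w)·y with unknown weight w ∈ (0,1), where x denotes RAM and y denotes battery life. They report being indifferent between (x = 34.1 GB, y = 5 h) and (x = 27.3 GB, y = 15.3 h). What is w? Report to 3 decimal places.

w = 0.602

Equating utilities: w·34.1 + (1−w)·5 = w·27.3 + (1−w)·15.3.
Collecting terms: w·6.8 = (1−w)·10.3.
The marginal rate of substitution is 10.3/6.8, so w = 10.3/(6.8+10.3) = 0.602.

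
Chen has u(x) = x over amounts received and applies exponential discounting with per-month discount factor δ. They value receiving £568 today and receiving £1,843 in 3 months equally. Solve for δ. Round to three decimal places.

The payoff in 3 months is discounted by δ^3, so u(568) = δ^3·u(1843) and δ^3 = u(568)/u(1843).
With u(x) = x: δ^3 = 568/1843 = 0.30819.
So δ = 0.30819^(1/3) ≈ 0.675.

δ ≈ 0.675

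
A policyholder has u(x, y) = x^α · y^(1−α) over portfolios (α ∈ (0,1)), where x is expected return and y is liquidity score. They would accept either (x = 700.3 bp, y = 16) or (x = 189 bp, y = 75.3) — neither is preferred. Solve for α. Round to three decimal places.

α ≈ 0.542

Indifference: 700.3^α · 16^(1−α) = 189^α · 75.3^(1−α).
Rearrange to (700.3/189)^α = (75.3/16)^(1−α) and take logs: α·1.309762 = (1−α)·1.548891.
So α/(1−α) = (1.548891)/(1.309762) = 1.182574, and α = 1.182574/2.182574 ≈ 0.542.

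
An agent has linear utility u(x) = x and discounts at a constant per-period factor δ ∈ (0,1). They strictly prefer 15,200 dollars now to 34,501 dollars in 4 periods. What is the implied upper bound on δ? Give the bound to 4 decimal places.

Under u(x) = x this choice says 15200 > δ^4·34501.
So δ^4 < 15200/34501 = 0.44057; taking the 4th root of both positive sides preserves the inequality.
δ < (15200/34501)^(1/4) ≈ 0.8147.

δ < 0.8147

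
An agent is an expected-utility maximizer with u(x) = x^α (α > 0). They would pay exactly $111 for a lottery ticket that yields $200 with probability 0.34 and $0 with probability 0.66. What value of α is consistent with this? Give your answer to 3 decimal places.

α ≈ 1.832

Since u(0) = 0, the lottery's EU is 0.34·200^α.
Equating: 111^α = 0.34·200^α, i.e. 0.5550^α = 0.34.
α = ln(0.34) / ln(111/200) = -1.078810/-0.588787 ≈ 1.832.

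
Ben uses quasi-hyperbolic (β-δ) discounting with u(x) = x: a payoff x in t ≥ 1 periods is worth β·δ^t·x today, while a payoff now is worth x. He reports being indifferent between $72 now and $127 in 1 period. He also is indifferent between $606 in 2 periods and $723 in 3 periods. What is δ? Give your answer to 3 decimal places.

The second indifference involves only future payoffs, so β cancels: β·δ^2·606 = β·δ^3·723, giving δ = 606/723 = 0.83817.

δ ≈ 0.838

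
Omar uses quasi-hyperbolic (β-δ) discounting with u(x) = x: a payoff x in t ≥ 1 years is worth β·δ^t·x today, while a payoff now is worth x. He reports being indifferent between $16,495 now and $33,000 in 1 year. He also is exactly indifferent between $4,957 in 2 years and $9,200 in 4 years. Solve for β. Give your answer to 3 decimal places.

Both payoffs in the second observation are in the future, so β drops out: δ^2·4957 = δ^4·9200 ⇒ δ^2 = 4957/9200 = 0.53880, so δ = 0.73403.
Substituting δ into 16495 = β·δ·33000: β = 16495/(24223.087) ≈ 0.681.

β ≈ 0.681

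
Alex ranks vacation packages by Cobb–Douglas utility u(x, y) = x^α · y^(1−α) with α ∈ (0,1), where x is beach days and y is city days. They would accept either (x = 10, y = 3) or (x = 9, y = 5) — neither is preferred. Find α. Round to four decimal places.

α ≈ 0.8290

Set the two utilities equal: 10^α·3^(1−α) = 9^α·5^(1−α).
Rearrange to (10/9)^α = (5/3)^(1−α) and take logs: α·0.1053605 = (1−α)·0.5108256.
So α/(1−α) = (0.5108256)/(0.1053605) = 4.8483597, and α = 4.8483597/5.8483597 ≈ 0.8290.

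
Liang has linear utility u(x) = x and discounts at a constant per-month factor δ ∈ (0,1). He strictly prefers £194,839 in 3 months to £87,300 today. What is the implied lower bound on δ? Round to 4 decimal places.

δ > 0.7652

Comparing present values: 87300 < δ^3·194839.
Dividing by 194839: δ^3 > 0.44806. Both sides are positive, so the cube root keeps the direction.
δ > (87300/194839)^(1/3) ≈ 0.7652.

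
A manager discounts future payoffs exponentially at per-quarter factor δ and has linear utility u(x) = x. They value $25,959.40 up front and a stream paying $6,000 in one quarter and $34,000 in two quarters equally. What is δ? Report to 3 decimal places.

δ ≈ 0.790

Equating present values: 25959.40 = 6000δ + 34000δ².
That is, 34000δ² + 6000δ − 25959.40 = 0, a quadratic in δ.
δ = (−6000 + √(6000² + 4·34000·25959.40)) / (2·34000) = (−6000 + √3566478400.00) / 68000 ≈ 0.790.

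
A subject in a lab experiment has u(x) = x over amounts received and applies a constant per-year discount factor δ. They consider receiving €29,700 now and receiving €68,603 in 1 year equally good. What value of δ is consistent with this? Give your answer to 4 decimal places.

Equating discounted utilities: u(29700) = δ·u(68603) ⇒ δ = u(29700)/u(68603).
With u(x) = x: δ = 29700/68603 = 0.43293.

δ ≈ 0.4329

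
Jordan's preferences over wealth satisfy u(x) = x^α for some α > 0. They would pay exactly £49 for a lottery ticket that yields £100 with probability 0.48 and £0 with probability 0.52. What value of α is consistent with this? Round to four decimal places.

EU(lottery) = 0.48·100^α + 0.52·0 = 0.48·100^α.
Setting u(49) equal to that: 49^α = 0.48·100^α ⇒ (49/100)^α = 0.48.
Take logs: α = ln 0.48 / ln(49/100) ≈ 1.028905.

α ≈ 1.0289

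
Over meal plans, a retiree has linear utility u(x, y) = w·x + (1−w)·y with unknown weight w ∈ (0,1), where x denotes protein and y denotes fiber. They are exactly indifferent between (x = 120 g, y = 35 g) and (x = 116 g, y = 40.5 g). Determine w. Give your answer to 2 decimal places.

w = 0.58

Indifference: w·120 + (1−w)·35 = w·116 + (1−w)·40.5.
Collecting terms: w·4 = (1−w)·5.5.
So w/(1−w) = 5.5/4 = 1.3750, giving w = 5.5/(4+5.5) = 0.58.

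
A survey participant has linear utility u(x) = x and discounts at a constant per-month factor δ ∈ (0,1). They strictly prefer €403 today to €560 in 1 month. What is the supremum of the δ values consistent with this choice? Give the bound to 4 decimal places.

Comparing present values: 403 > δ·560.
Dividing through by 560 gives δ < 0.71964.

δ < 0.7196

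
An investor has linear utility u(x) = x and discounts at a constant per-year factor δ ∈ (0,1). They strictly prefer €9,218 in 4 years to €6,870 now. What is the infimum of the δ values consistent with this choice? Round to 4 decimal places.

Comparing present values: 6870 < δ^4·9218.
Hence δ^4 > 6870/9218 = 0.74528, and x ↦ x^(1/4) is increasing on (0,∞).
δ > 0.74528^(1/4) = 0.9291.

δ > 0.9291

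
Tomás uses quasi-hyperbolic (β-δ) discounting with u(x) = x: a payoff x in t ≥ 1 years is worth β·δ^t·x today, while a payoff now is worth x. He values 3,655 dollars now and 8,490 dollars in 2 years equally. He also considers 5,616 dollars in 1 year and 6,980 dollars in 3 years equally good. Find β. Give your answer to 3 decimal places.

β ≈ 0.535

From the later pair, β·δ^1·5616 = β·δ^3·6980; dividing through, δ^2 = 5616/6980 = 0.80458, so δ = 0.89699.
Substituting δ into 3655 = β·δ^2·8490: β = 3655/(6830.923) ≈ 0.535.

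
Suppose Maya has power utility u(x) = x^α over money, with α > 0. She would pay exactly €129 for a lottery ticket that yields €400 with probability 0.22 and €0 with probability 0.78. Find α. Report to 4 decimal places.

α ≈ 1.3380

Since u(0) = 0, the lottery's EU is 0.22·400^α.
Indifference: 129^α = 0.22·400^α, so (129/400)^α = 0.22.
Taking logs: α·ln(129/400) = ln(0.22), so α = -1.5141277 / -1.1316521 ≈ 1.3380.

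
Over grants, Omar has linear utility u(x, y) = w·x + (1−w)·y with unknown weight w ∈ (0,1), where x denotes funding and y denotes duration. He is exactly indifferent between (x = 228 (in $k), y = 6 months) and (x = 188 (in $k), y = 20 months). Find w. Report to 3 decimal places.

w = 0.259

Indifference: w·228 + (1−w)·6 = w·188 + (1−w)·20.
Collecting terms: w·40 = (1−w)·14.
Hence w = 14/(40+14) = 14/54 = 0.259.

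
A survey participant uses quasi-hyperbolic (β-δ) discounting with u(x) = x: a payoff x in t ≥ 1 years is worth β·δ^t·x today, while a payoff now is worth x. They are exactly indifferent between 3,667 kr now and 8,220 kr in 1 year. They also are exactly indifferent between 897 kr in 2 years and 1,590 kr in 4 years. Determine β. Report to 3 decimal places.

The second indifference involves only future payoffs, so β cancels: β·δ^2·897 = β·δ^4·1590, giving δ^2 = 897/1590 = 0.56415, so δ = 0.75110.
Substituting δ into 3667 = β·δ·8220: β = 3667/(6174.041) ≈ 0.594.

β ≈ 0.594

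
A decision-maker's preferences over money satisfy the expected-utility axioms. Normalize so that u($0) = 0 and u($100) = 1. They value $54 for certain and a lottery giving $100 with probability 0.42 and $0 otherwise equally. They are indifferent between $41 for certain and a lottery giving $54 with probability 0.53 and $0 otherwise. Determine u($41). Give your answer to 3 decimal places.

First, u($54) = 0.42·u($100) + 0.58·u($0) = 0.42.
Chaining: u($41) = 0.53·0.42 + 0.47·0.00 = 0.2226.

0.223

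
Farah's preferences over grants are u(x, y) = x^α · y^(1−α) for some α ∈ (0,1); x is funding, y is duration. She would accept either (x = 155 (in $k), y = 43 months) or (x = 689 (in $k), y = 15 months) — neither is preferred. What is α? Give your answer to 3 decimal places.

α ≈ 0.414

Indifference: 155^α · 43^(1−α) = 689^α · 15^(1−α).
Taking logs: α·ln 155 + (1−α)·ln 43 = α·ln 689 + (1−α)·ln 15, i.e. α·-1.491816 = (1−α)·-1.053150.
Thus α·(-2.544966) = -1.053150, so α = -1.053150/-2.544966 ≈ 0.414.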